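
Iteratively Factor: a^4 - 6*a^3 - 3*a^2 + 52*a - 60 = (a - 2)*(a^3 - 4*a^2 - 11*a + 30) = (a - 2)*(a + 3)*(a^2 - 7*a + 10) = (a - 5)*(a - 2)*(a + 3)*(a - 2)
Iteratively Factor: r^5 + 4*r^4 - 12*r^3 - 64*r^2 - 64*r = (r - 4)*(r^4 + 8*r^3 + 20*r^2 + 16*r) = (r - 4)*(r + 2)*(r^3 + 6*r^2 + 8*r) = r*(r - 4)*(r + 2)*(r^2 + 6*r + 8) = r*(r - 4)*(r + 2)*(r + 4)*(r + 2)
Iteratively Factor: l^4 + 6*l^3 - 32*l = (l + 4)*(l^3 + 2*l^2 - 8*l) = l*(l + 4)*(l^2 + 2*l - 8) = l*(l + 4)^2*(l - 2)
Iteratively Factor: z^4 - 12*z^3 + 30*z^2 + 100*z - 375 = (z - 5)*(z^3 - 7*z^2 - 5*z + 75) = (z - 5)^2*(z^2 - 2*z - 15) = (z - 5)^2*(z + 3)*(z - 5)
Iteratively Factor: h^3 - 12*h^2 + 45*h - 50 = (h - 5)*(h^2 - 7*h + 10) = (h - 5)*(h - 2)*(h - 5)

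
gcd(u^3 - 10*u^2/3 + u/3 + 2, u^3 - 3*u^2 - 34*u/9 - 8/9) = u + 2/3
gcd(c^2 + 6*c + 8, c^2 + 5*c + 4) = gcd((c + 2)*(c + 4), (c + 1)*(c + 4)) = c + 4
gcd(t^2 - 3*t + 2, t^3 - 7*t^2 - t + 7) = t - 1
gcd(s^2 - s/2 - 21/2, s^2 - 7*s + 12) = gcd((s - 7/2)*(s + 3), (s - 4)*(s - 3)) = 1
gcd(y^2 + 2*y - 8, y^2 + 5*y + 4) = y + 4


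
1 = 1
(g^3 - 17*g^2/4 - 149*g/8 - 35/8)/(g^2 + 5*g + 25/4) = (4*g^2 - 27*g - 7)/(2*(2*g + 5))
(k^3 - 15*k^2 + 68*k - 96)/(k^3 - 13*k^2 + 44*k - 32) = (k - 3)/(k - 1)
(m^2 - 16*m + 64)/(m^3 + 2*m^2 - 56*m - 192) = (m - 8)/(m^2 + 10*m + 24)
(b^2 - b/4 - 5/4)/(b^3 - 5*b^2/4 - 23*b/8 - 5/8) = 2*(4*b - 5)/(8*b^2 - 18*b - 5)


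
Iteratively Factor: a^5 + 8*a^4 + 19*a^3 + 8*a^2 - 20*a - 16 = (a + 2)*(a^4 + 6*a^3 + 7*a^2 - 6*a - 8) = (a + 2)*(a + 4)*(a^3 + 2*a^2 - a - 2) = (a + 2)^2*(a + 4)*(a^2 - 1) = (a - 1)*(a + 2)^2*(a + 4)*(a + 1)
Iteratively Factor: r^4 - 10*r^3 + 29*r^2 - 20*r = (r - 5)*(r^3 - 5*r^2 + 4*r) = (r - 5)*(r - 4)*(r^2 - r) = r*(r - 5)*(r - 4)*(r - 1)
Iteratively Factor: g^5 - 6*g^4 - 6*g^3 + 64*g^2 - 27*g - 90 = (g + 3)*(g^4 - 9*g^3 + 21*g^2 + g - 30) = (g - 5)*(g + 3)*(g^3 - 4*g^2 + g + 6) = (g - 5)*(g + 1)*(g + 3)*(g^2 - 5*g + 6) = (g - 5)*(g - 2)*(g + 1)*(g + 3)*(g - 3)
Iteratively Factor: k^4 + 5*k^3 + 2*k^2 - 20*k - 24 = (k + 3)*(k^3 + 2*k^2 - 4*k - 8) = (k + 2)*(k + 3)*(k^2 - 4) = (k - 2)*(k + 2)*(k + 3)*(k + 2)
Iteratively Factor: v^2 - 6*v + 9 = (v - 3)*(v - 3)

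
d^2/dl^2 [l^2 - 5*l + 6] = 2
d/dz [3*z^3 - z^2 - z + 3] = 9*z^2 - 2*z - 1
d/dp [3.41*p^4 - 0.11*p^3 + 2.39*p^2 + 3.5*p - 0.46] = 13.64*p^3 - 0.33*p^2 + 4.78*p + 3.5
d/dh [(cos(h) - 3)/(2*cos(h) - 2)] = -sin(h)/(cos(h) - 1)^2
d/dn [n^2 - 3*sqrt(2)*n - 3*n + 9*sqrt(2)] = 2*n - 3*sqrt(2) - 3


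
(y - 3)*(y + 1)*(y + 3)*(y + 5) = y^4 + 6*y^3 - 4*y^2 - 54*y - 45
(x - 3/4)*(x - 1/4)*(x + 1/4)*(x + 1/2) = x^4 - x^3/4 - 7*x^2/16 + x/64 + 3/128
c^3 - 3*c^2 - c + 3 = (c - 3)*(c - 1)*(c + 1)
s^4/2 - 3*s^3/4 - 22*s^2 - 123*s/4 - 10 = (s/2 + 1/2)*(s - 8)*(s + 1/2)*(s + 5)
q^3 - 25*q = q*(q - 5)*(q + 5)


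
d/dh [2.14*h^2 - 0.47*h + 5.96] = 4.28*h - 0.47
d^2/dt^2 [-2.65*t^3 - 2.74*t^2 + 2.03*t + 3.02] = -15.9*t - 5.48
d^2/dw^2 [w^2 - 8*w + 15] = 2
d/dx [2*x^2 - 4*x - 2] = 4*x - 4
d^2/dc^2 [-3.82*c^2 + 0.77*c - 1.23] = -7.64000000000000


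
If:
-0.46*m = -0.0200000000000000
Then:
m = 0.04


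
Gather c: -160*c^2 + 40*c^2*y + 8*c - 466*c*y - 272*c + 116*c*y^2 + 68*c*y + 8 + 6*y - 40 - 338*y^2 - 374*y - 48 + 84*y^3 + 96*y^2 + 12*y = c^2*(40*y - 160) + c*(116*y^2 - 398*y - 264) + 84*y^3 - 242*y^2 - 356*y - 80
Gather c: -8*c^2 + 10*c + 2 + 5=-8*c^2 + 10*c + 7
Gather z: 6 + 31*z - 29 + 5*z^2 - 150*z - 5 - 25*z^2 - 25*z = -20*z^2 - 144*z - 28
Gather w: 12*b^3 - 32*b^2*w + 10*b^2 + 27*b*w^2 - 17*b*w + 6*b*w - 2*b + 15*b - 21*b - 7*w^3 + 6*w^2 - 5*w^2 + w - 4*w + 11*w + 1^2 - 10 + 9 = 12*b^3 + 10*b^2 - 8*b - 7*w^3 + w^2*(27*b + 1) + w*(-32*b^2 - 11*b + 8)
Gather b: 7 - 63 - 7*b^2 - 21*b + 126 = -7*b^2 - 21*b + 70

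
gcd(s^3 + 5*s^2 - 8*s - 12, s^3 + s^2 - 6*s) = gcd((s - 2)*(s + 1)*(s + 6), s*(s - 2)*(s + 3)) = s - 2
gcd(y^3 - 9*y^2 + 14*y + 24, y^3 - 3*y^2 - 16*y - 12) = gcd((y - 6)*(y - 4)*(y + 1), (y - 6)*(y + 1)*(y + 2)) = y^2 - 5*y - 6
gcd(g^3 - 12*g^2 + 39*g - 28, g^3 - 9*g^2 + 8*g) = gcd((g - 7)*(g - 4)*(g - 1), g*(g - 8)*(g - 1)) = g - 1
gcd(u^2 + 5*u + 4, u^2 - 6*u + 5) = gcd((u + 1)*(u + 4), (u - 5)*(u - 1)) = 1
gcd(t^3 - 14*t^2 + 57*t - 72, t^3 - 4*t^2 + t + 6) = t - 3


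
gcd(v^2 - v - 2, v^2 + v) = v + 1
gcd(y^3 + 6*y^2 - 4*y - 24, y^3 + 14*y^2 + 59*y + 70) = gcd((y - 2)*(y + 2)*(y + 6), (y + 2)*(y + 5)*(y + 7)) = y + 2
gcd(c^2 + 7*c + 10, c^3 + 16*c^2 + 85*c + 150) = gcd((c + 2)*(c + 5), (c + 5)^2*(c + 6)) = c + 5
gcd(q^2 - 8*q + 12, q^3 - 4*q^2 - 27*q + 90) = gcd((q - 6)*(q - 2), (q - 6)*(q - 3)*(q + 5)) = q - 6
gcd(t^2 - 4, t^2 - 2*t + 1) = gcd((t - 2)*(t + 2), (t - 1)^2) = 1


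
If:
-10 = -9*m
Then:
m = 10/9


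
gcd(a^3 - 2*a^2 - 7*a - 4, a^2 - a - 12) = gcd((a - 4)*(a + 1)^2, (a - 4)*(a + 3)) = a - 4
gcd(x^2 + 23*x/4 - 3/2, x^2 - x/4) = x - 1/4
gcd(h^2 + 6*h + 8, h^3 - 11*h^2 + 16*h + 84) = h + 2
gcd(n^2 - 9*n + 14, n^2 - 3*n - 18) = 1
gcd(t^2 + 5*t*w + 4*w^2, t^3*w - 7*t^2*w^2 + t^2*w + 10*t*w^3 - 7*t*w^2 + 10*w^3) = 1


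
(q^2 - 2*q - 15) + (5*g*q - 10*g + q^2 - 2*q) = 5*g*q - 10*g + 2*q^2 - 4*q - 15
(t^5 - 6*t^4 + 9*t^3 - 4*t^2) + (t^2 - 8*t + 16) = t^5 - 6*t^4 + 9*t^3 - 3*t^2 - 8*t + 16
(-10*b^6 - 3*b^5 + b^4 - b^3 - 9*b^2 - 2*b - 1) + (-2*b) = -10*b^6 - 3*b^5 + b^4 - b^3 - 9*b^2 - 4*b - 1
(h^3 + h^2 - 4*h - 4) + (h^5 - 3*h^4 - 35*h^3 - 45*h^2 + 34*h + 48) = h^5 - 3*h^4 - 34*h^3 - 44*h^2 + 30*h + 44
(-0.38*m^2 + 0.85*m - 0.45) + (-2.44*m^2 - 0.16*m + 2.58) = -2.82*m^2 + 0.69*m + 2.13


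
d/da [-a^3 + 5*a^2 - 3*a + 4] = -3*a^2 + 10*a - 3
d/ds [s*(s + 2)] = 2*s + 2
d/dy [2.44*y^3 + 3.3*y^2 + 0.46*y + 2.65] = 7.32*y^2 + 6.6*y + 0.46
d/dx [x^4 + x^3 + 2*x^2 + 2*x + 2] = 4*x^3 + 3*x^2 + 4*x + 2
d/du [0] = 0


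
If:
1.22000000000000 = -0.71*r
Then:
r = -1.72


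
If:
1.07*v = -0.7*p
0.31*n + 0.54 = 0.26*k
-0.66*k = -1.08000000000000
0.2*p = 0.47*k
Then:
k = 1.64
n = -0.37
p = 3.85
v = -2.52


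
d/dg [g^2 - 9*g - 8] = 2*g - 9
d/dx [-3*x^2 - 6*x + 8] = -6*x - 6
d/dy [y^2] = 2*y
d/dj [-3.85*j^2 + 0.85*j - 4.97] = 0.85 - 7.7*j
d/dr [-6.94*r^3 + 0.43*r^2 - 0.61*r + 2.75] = -20.82*r^2 + 0.86*r - 0.61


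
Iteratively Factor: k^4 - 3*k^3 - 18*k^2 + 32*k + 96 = (k + 3)*(k^3 - 6*k^2 + 32) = (k + 2)*(k + 3)*(k^2 - 8*k + 16) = (k - 4)*(k + 2)*(k + 3)*(k - 4)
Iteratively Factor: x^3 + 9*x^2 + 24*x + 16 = (x + 1)*(x^2 + 8*x + 16) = (x + 1)*(x + 4)*(x + 4)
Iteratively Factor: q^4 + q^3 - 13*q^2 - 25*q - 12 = (q + 3)*(q^3 - 2*q^2 - 7*q - 4) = (q + 1)*(q + 3)*(q^2 - 3*q - 4) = (q + 1)^2*(q + 3)*(q - 4)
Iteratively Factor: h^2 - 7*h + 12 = (h - 4)*(h - 3)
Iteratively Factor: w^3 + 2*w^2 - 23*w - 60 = (w + 4)*(w^2 - 2*w - 15) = (w + 3)*(w + 4)*(w - 5)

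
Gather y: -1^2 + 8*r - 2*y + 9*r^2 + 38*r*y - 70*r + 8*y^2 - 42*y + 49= 9*r^2 - 62*r + 8*y^2 + y*(38*r - 44) + 48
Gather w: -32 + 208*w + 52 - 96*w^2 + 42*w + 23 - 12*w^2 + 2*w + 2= -108*w^2 + 252*w + 45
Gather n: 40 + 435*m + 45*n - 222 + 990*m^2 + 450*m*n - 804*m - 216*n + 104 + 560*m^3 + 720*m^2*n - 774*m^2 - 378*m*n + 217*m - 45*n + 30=560*m^3 + 216*m^2 - 152*m + n*(720*m^2 + 72*m - 216) - 48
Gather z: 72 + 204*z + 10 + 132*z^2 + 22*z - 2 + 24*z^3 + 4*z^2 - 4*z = 24*z^3 + 136*z^2 + 222*z + 80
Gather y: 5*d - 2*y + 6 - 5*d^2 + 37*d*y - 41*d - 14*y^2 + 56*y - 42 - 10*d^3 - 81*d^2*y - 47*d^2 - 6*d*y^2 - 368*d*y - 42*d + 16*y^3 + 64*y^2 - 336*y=-10*d^3 - 52*d^2 - 78*d + 16*y^3 + y^2*(50 - 6*d) + y*(-81*d^2 - 331*d - 282) - 36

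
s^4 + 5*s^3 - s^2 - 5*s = s*(s - 1)*(s + 1)*(s + 5)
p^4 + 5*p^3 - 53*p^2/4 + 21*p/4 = p*(p - 3/2)*(p - 1/2)*(p + 7)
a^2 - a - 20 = (a - 5)*(a + 4)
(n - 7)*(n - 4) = n^2 - 11*n + 28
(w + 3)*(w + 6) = w^2 + 9*w + 18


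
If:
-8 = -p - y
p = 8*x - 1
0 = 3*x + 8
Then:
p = -67/3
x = -8/3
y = 91/3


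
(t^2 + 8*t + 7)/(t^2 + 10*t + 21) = (t + 1)/(t + 3)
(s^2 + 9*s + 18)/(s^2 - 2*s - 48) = (s + 3)/(s - 8)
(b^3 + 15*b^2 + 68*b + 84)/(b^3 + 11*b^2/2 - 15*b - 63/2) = 2*(b^2 + 8*b + 12)/(2*b^2 - 3*b - 9)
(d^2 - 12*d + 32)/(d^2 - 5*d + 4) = (d - 8)/(d - 1)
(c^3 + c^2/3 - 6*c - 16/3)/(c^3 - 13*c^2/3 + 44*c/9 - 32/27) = 9*(c^2 + 3*c + 2)/(9*c^2 - 15*c + 4)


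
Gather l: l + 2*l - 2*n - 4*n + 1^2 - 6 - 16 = 3*l - 6*n - 21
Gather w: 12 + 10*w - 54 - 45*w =-35*w - 42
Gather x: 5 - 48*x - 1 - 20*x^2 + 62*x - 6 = -20*x^2 + 14*x - 2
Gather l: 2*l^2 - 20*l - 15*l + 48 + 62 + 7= 2*l^2 - 35*l + 117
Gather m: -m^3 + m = -m^3 + m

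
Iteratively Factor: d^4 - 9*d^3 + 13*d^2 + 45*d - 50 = (d + 2)*(d^3 - 11*d^2 + 35*d - 25) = (d - 1)*(d + 2)*(d^2 - 10*d + 25) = (d - 5)*(d - 1)*(d + 2)*(d - 5)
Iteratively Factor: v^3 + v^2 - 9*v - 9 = (v - 3)*(v^2 + 4*v + 3) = (v - 3)*(v + 1)*(v + 3)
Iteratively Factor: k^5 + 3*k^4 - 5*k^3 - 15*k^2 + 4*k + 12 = (k + 2)*(k^4 + k^3 - 7*k^2 - k + 6) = (k - 2)*(k + 2)*(k^3 + 3*k^2 - k - 3) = (k - 2)*(k + 1)*(k + 2)*(k^2 + 2*k - 3) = (k - 2)*(k + 1)*(k + 2)*(k + 3)*(k - 1)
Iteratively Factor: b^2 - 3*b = (b - 3)*(b)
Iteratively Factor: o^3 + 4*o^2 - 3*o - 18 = (o + 3)*(o^2 + o - 6) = (o + 3)^2*(o - 2)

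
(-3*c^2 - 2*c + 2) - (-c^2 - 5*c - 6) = -2*c^2 + 3*c + 8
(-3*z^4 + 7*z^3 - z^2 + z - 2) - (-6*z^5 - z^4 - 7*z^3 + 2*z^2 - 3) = 6*z^5 - 2*z^4 + 14*z^3 - 3*z^2 + z + 1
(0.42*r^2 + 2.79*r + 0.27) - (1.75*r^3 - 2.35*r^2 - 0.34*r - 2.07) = -1.75*r^3 + 2.77*r^2 + 3.13*r + 2.34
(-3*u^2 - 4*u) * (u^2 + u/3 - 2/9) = -3*u^4 - 5*u^3 - 2*u^2/3 + 8*u/9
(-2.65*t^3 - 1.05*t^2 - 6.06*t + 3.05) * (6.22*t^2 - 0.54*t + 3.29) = -16.483*t^5 - 5.1*t^4 - 45.8447*t^3 + 18.7889*t^2 - 21.5844*t + 10.0345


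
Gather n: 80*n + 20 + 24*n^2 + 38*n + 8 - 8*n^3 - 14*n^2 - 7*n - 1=-8*n^3 + 10*n^2 + 111*n + 27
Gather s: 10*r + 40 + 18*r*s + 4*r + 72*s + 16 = 14*r + s*(18*r + 72) + 56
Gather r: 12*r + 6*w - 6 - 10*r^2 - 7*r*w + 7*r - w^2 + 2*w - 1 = -10*r^2 + r*(19 - 7*w) - w^2 + 8*w - 7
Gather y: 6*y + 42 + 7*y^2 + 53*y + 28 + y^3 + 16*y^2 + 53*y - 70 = y^3 + 23*y^2 + 112*y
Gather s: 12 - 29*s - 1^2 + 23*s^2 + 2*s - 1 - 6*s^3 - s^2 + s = -6*s^3 + 22*s^2 - 26*s + 10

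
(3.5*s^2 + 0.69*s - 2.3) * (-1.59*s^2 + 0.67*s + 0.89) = -5.565*s^4 + 1.2479*s^3 + 7.2343*s^2 - 0.9269*s - 2.047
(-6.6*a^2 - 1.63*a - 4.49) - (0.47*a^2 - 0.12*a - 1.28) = -7.07*a^2 - 1.51*a - 3.21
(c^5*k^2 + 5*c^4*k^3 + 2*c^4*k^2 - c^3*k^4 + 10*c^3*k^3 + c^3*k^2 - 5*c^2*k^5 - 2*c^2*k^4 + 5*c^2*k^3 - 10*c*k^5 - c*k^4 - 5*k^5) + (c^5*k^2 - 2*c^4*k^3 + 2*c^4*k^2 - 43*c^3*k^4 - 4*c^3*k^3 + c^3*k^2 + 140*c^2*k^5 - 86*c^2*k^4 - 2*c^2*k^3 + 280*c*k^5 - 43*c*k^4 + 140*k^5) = 2*c^5*k^2 + 3*c^4*k^3 + 4*c^4*k^2 - 44*c^3*k^4 + 6*c^3*k^3 + 2*c^3*k^2 + 135*c^2*k^5 - 88*c^2*k^4 + 3*c^2*k^3 + 270*c*k^5 - 44*c*k^4 + 135*k^5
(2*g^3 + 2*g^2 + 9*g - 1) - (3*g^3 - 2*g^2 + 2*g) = -g^3 + 4*g^2 + 7*g - 1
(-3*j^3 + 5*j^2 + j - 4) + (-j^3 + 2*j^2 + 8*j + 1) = -4*j^3 + 7*j^2 + 9*j - 3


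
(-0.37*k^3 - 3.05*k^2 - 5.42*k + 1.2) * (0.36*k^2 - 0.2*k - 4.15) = -0.1332*k^5 - 1.024*k^4 + 0.1943*k^3 + 14.1735*k^2 + 22.253*k - 4.98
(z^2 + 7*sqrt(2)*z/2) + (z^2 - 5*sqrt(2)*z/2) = 2*z^2 + sqrt(2)*z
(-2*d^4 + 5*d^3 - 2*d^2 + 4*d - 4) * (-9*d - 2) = 18*d^5 - 41*d^4 + 8*d^3 - 32*d^2 + 28*d + 8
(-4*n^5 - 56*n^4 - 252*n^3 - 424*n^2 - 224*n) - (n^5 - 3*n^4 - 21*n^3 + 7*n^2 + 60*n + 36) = -5*n^5 - 53*n^4 - 231*n^3 - 431*n^2 - 284*n - 36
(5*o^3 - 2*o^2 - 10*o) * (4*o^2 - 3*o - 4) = 20*o^5 - 23*o^4 - 54*o^3 + 38*o^2 + 40*o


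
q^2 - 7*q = q*(q - 7)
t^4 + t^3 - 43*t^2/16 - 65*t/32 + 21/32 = (t - 3/2)*(t - 1/4)*(t + 1)*(t + 7/4)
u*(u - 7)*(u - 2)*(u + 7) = u^4 - 2*u^3 - 49*u^2 + 98*u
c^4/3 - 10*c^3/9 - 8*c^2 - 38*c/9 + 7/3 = (c/3 + 1)*(c - 7)*(c - 1/3)*(c + 1)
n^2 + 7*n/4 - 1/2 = (n - 1/4)*(n + 2)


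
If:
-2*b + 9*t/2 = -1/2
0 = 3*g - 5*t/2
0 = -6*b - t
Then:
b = 1/58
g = -5/58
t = -3/29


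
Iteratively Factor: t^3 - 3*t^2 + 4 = (t + 1)*(t^2 - 4*t + 4) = (t - 2)*(t + 1)*(t - 2)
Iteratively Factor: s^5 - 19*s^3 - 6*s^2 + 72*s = (s)*(s^4 - 19*s^2 - 6*s + 72) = s*(s - 2)*(s^3 + 2*s^2 - 15*s - 36) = s*(s - 4)*(s - 2)*(s^2 + 6*s + 9) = s*(s - 4)*(s - 2)*(s + 3)*(s + 3)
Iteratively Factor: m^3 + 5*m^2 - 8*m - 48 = (m + 4)*(m^2 + m - 12) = (m - 3)*(m + 4)*(m + 4)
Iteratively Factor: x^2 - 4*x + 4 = (x - 2)*(x - 2)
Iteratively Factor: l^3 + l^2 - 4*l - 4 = (l + 2)*(l^2 - l - 2) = (l + 1)*(l + 2)*(l - 2)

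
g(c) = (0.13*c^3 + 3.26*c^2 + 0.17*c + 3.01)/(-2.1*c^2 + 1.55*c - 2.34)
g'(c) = (4.2*c - 1.55)*(0.13*c^3 + 3.26*c^2 + 0.17*c + 3.01)/(-2.1*c^2 + 1.55*c - 2.34)^2 + (0.39*c^2 + 6.52*c + 0.17)/(-2.1*c^2 + 1.55*c - 2.34) = (-0.273*c^4 + 0.403*c^3 + 4.4974*c^2 - 2.6148*c - 5.0633)/(4.41*c^4 - 6.51*c^3 + 12.2305*c^2 - 7.254*c + 5.4756)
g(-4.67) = -1.08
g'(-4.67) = -0.02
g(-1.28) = -1.01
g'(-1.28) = 0.07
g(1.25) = -2.33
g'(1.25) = -0.09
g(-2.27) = -1.07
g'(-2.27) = 0.04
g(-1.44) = -1.02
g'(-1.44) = 0.07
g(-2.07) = -1.06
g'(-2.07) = 0.05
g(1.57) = -2.32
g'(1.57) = 0.07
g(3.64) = -2.17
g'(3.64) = 0.03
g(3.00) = -2.19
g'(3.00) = 0.06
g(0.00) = -1.29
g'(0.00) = -0.92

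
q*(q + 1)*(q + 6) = q^3 + 7*q^2 + 6*q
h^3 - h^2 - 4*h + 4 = (h - 2)*(h - 1)*(h + 2)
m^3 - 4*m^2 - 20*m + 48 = (m - 6)*(m - 2)*(m + 4)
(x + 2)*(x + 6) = x^2 + 8*x + 12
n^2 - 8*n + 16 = (n - 4)^2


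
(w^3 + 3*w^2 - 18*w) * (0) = 0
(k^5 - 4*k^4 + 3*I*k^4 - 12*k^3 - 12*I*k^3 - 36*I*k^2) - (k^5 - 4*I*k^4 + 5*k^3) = -4*k^4 + 7*I*k^4 - 17*k^3 - 12*I*k^3 - 36*I*k^2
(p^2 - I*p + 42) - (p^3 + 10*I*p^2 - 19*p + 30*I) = -p^3 + p^2 - 10*I*p^2 + 19*p - I*p + 42 - 30*I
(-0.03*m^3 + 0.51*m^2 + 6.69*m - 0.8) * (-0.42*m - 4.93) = 0.0126*m^4 - 0.0663*m^3 - 5.3241*m^2 - 32.6457*m + 3.944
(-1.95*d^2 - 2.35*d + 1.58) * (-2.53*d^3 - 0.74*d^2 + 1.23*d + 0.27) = 4.9335*d^5 + 7.3885*d^4 - 4.6569*d^3 - 4.5862*d^2 + 1.3089*d + 0.4266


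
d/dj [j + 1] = 1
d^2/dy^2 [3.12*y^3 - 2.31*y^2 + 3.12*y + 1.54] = 18.72*y - 4.62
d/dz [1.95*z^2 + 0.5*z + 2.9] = 3.9*z + 0.5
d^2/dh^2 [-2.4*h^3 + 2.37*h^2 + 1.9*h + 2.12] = 4.74 - 14.4*h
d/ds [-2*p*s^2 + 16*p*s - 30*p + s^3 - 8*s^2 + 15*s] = -4*p*s + 16*p + 3*s^2 - 16*s + 15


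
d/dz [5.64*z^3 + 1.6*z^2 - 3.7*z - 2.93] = 16.92*z^2 + 3.2*z - 3.7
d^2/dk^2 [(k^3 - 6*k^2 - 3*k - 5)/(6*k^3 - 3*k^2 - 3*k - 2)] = 6*(-66*k^6 - 90*k^5 - 390*k^4 + 64*k^3 + 15*k^2 - 83*k - 7)/(216*k^9 - 324*k^8 - 162*k^7 + 81*k^6 + 297*k^5 + 81*k^4 - 63*k^3 - 90*k^2 - 36*k - 8)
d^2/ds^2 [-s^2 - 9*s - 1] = -2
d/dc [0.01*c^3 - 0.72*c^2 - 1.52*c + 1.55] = 0.03*c^2 - 1.44*c - 1.52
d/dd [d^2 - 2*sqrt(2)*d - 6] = 2*d - 2*sqrt(2)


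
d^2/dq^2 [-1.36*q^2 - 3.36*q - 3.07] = -2.72000000000000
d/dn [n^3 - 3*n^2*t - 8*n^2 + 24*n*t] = 3*n^2 - 6*n*t - 16*n + 24*t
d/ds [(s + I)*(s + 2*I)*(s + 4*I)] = 3*s^2 + 14*I*s - 14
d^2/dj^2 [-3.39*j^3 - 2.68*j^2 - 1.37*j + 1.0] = -20.34*j - 5.36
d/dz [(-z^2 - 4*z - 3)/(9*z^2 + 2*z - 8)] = 2*(17*z^2 + 35*z + 19)/(81*z^4 + 36*z^3 - 140*z^2 - 32*z + 64)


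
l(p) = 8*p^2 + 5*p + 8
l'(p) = 16*p + 5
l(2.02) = 50.74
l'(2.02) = 37.32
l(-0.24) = 7.26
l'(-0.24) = 1.16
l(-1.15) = 12.83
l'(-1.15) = -13.40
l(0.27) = 9.93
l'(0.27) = 9.32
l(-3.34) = 80.54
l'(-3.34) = -48.44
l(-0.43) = 7.33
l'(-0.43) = -1.88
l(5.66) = 292.58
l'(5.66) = 95.56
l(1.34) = 29.06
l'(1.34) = 26.44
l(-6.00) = 266.00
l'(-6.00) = -91.00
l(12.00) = 1220.00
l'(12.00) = 197.00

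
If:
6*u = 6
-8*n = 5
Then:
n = -5/8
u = 1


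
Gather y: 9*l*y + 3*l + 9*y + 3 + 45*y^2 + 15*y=3*l + 45*y^2 + y*(9*l + 24) + 3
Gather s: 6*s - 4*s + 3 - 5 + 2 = 2*s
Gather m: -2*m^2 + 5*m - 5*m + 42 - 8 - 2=32 - 2*m^2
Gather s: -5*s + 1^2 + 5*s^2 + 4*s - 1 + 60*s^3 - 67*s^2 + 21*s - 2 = 60*s^3 - 62*s^2 + 20*s - 2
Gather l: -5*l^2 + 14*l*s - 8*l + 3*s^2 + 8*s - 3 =-5*l^2 + l*(14*s - 8) + 3*s^2 + 8*s - 3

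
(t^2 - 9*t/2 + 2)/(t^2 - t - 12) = (t - 1/2)/(t + 3)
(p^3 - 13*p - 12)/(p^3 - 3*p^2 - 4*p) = (p + 3)/p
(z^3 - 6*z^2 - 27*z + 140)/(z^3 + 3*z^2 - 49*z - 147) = (z^2 + z - 20)/(z^2 + 10*z + 21)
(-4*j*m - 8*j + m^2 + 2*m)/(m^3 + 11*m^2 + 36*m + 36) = (-4*j + m)/(m^2 + 9*m + 18)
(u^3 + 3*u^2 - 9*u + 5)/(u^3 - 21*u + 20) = (u - 1)/(u - 4)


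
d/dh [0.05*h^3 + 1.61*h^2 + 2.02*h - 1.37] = 0.15*h^2 + 3.22*h + 2.02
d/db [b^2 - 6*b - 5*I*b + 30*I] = 2*b - 6 - 5*I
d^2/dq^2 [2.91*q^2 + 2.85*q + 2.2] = 5.82000000000000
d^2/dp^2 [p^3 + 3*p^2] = 6*p + 6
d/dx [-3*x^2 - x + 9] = -6*x - 1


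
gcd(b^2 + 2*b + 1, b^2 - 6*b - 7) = b + 1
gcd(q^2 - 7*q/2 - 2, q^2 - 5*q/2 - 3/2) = q + 1/2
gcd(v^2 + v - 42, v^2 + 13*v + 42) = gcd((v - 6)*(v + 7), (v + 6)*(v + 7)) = v + 7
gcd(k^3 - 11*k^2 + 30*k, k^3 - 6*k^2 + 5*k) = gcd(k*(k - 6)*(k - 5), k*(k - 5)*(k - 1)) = k^2 - 5*k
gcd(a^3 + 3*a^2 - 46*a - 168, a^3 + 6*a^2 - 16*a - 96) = a^2 + 10*a + 24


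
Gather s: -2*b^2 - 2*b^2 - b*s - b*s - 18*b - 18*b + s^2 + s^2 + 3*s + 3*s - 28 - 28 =-4*b^2 - 36*b + 2*s^2 + s*(6 - 2*b) - 56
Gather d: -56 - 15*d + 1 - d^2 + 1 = -d^2 - 15*d - 54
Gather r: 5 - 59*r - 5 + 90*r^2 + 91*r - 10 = 90*r^2 + 32*r - 10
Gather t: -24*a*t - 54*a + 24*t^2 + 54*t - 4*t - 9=-54*a + 24*t^2 + t*(50 - 24*a) - 9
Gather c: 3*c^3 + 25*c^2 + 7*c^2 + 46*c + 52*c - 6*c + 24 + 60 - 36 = 3*c^3 + 32*c^2 + 92*c + 48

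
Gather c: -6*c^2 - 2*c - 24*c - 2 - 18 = -6*c^2 - 26*c - 20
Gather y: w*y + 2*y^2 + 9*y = 2*y^2 + y*(w + 9)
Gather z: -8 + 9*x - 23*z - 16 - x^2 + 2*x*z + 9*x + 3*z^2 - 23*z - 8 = -x^2 + 18*x + 3*z^2 + z*(2*x - 46) - 32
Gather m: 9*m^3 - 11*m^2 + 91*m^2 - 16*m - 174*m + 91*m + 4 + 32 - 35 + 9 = 9*m^3 + 80*m^2 - 99*m + 10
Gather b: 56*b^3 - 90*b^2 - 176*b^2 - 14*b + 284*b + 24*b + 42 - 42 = 56*b^3 - 266*b^2 + 294*b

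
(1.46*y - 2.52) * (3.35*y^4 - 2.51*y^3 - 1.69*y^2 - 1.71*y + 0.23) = 4.891*y^5 - 12.1066*y^4 + 3.8578*y^3 + 1.7622*y^2 + 4.645*y - 0.5796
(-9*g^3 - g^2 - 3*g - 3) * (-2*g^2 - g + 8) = 18*g^5 + 11*g^4 - 65*g^3 + g^2 - 21*g - 24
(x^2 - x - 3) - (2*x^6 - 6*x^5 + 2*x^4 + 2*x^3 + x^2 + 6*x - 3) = -2*x^6 + 6*x^5 - 2*x^4 - 2*x^3 - 7*x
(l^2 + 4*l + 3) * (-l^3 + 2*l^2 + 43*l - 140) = -l^5 - 2*l^4 + 48*l^3 + 38*l^2 - 431*l - 420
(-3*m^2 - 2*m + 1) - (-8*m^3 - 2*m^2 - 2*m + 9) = 8*m^3 - m^2 - 8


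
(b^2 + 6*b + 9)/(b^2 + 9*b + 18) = (b + 3)/(b + 6)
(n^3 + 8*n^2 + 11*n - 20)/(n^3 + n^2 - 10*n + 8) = (n + 5)/(n - 2)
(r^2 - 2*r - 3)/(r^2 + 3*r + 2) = (r - 3)/(r + 2)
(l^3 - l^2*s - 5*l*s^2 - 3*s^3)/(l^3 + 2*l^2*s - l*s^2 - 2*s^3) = (-l^2 + 2*l*s + 3*s^2)/(-l^2 - l*s + 2*s^2)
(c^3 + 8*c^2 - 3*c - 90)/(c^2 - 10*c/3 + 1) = 3*(c^2 + 11*c + 30)/(3*c - 1)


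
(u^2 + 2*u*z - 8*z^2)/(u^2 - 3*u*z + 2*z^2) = (-u - 4*z)/(-u + z)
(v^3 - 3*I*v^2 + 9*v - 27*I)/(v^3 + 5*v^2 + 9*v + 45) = (v - 3*I)/(v + 5)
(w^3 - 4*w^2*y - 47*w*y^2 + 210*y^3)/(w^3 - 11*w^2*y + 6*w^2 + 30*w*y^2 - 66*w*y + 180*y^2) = (w + 7*y)/(w + 6)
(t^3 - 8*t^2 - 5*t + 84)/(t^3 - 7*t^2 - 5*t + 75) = (t^2 - 11*t + 28)/(t^2 - 10*t + 25)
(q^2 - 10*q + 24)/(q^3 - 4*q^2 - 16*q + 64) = (q - 6)/(q^2 - 16)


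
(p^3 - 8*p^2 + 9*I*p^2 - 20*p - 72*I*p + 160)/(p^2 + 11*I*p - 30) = (p^2 + 4*p*(-2 + I) - 32*I)/(p + 6*I)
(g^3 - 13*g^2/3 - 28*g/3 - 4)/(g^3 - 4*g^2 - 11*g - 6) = (g + 2/3)/(g + 1)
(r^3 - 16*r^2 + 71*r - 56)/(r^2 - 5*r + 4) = (r^2 - 15*r + 56)/(r - 4)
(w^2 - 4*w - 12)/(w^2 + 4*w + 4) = (w - 6)/(w + 2)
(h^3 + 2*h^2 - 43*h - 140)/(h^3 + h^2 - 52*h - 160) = (h - 7)/(h - 8)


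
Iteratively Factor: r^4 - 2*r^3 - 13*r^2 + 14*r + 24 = (r + 1)*(r^3 - 3*r^2 - 10*r + 24) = (r + 1)*(r + 3)*(r^2 - 6*r + 8) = (r - 2)*(r + 1)*(r + 3)*(r - 4)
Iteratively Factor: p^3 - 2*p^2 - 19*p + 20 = (p - 5)*(p^2 + 3*p - 4) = (p - 5)*(p - 1)*(p + 4)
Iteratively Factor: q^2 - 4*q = (q - 4)*(q)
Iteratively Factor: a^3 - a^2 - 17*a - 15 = (a - 5)*(a^2 + 4*a + 3) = (a - 5)*(a + 1)*(a + 3)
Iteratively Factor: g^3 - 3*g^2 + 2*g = (g - 2)*(g^2 - g) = g*(g - 2)*(g - 1)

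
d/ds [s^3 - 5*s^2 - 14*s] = 3*s^2 - 10*s - 14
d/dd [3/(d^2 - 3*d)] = 3*(3 - 2*d)/(d^2*(d - 3)^2)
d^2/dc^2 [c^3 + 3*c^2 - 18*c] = 6*c + 6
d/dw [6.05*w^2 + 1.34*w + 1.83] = 12.1*w + 1.34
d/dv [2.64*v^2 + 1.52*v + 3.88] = 5.28*v + 1.52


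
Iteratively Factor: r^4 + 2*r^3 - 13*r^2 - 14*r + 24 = (r - 1)*(r^3 + 3*r^2 - 10*r - 24) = (r - 3)*(r - 1)*(r^2 + 6*r + 8) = (r - 3)*(r - 1)*(r + 2)*(r + 4)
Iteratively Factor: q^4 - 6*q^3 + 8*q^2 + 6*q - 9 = (q - 3)*(q^3 - 3*q^2 - q + 3) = (q - 3)*(q - 1)*(q^2 - 2*q - 3) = (q - 3)^2*(q - 1)*(q + 1)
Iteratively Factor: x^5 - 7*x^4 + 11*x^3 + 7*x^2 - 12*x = (x + 1)*(x^4 - 8*x^3 + 19*x^2 - 12*x) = (x - 4)*(x + 1)*(x^3 - 4*x^2 + 3*x) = (x - 4)*(x - 1)*(x + 1)*(x^2 - 3*x) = (x - 4)*(x - 3)*(x - 1)*(x + 1)*(x)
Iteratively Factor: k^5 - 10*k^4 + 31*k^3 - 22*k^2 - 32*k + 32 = (k - 4)*(k^4 - 6*k^3 + 7*k^2 + 6*k - 8) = (k - 4)*(k - 2)*(k^3 - 4*k^2 - k + 4) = (k - 4)*(k - 2)*(k + 1)*(k^2 - 5*k + 4) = (k - 4)^2*(k - 2)*(k + 1)*(k - 1)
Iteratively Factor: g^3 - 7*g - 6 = (g + 1)*(g^2 - g - 6) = (g + 1)*(g + 2)*(g - 3)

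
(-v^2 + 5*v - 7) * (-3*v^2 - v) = 3*v^4 - 14*v^3 + 16*v^2 + 7*v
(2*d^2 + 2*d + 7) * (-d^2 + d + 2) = -2*d^4 - d^2 + 11*d + 14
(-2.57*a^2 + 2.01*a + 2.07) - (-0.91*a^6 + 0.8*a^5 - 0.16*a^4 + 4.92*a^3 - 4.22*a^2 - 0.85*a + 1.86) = 0.91*a^6 - 0.8*a^5 + 0.16*a^4 - 4.92*a^3 + 1.65*a^2 + 2.86*a + 0.21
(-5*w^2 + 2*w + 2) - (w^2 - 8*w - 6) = -6*w^2 + 10*w + 8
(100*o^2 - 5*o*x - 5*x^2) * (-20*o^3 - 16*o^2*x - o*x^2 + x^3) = -2000*o^5 - 1500*o^4*x + 80*o^3*x^2 + 185*o^2*x^3 - 5*x^5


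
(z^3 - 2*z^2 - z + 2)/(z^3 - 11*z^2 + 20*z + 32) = (z^2 - 3*z + 2)/(z^2 - 12*z + 32)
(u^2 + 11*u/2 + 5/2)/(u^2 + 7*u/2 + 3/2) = (u + 5)/(u + 3)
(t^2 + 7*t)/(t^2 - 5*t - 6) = t*(t + 7)/(t^2 - 5*t - 6)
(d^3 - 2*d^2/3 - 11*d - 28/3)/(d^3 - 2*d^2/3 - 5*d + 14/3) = (d^2 - 3*d - 4)/(d^2 - 3*d + 2)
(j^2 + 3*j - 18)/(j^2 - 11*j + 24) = (j + 6)/(j - 8)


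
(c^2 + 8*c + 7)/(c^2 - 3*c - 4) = (c + 7)/(c - 4)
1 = 1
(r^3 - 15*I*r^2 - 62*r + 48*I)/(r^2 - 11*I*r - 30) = (r^2 - 9*I*r - 8)/(r - 5*I)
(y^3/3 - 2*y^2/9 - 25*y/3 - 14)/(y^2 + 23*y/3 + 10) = (3*y^3 - 2*y^2 - 75*y - 126)/(3*(3*y^2 + 23*y + 30))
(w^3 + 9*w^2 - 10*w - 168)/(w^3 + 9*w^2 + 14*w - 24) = (w^2 + 3*w - 28)/(w^2 + 3*w - 4)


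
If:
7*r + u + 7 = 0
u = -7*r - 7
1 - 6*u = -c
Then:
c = 6*u - 1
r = -u/7 - 1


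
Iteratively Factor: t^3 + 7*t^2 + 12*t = (t)*(t^2 + 7*t + 12) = t*(t + 3)*(t + 4)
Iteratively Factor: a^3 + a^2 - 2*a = (a)*(a^2 + a - 2) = a*(a - 1)*(a + 2)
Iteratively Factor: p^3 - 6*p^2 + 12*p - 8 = (p - 2)*(p^2 - 4*p + 4) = (p - 2)^2*(p - 2)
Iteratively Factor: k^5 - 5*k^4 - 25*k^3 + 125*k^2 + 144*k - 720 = (k + 3)*(k^4 - 8*k^3 - k^2 + 128*k - 240) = (k - 3)*(k + 3)*(k^3 - 5*k^2 - 16*k + 80) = (k - 4)*(k - 3)*(k + 3)*(k^2 - k - 20) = (k - 4)*(k - 3)*(k + 3)*(k + 4)*(k - 5)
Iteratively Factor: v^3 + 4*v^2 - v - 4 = (v + 4)*(v^2 - 1) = (v + 1)*(v + 4)*(v - 1)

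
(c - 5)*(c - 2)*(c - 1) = c^3 - 8*c^2 + 17*c - 10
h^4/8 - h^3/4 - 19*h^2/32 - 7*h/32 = h*(h/4 + 1/4)*(h/2 + 1/4)*(h - 7/2)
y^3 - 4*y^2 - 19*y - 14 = (y - 7)*(y + 1)*(y + 2)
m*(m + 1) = m^2 + m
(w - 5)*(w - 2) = w^2 - 7*w + 10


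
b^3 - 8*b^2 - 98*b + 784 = (b - 8)*(b - 7*sqrt(2))*(b + 7*sqrt(2))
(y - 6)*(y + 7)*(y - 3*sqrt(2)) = y^3 - 3*sqrt(2)*y^2 + y^2 - 42*y - 3*sqrt(2)*y + 126*sqrt(2)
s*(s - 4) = s^2 - 4*s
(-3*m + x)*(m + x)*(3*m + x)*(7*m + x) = -63*m^4 - 72*m^3*x - 2*m^2*x^2 + 8*m*x^3 + x^4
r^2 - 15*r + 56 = (r - 8)*(r - 7)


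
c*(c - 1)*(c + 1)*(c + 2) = c^4 + 2*c^3 - c^2 - 2*c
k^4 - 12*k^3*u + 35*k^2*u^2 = k^2*(k - 7*u)*(k - 5*u)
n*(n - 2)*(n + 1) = n^3 - n^2 - 2*n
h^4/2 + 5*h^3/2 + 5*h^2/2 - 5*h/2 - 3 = (h/2 + 1/2)*(h - 1)*(h + 2)*(h + 3)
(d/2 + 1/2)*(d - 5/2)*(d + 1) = d^3/2 - d^2/4 - 2*d - 5/4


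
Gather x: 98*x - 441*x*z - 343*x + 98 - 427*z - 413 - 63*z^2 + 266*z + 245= x*(-441*z - 245) - 63*z^2 - 161*z - 70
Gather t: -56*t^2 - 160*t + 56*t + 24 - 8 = -56*t^2 - 104*t + 16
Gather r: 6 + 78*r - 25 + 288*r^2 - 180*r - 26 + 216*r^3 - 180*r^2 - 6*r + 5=216*r^3 + 108*r^2 - 108*r - 40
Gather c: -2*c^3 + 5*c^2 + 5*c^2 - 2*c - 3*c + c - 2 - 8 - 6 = -2*c^3 + 10*c^2 - 4*c - 16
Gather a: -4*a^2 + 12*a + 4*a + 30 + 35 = -4*a^2 + 16*a + 65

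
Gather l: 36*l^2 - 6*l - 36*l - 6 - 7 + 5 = 36*l^2 - 42*l - 8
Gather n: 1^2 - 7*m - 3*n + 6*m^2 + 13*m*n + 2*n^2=6*m^2 - 7*m + 2*n^2 + n*(13*m - 3) + 1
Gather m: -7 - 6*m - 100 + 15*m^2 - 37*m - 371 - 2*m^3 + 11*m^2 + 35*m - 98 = -2*m^3 + 26*m^2 - 8*m - 576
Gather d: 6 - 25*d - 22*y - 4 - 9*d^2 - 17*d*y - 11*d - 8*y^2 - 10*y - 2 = -9*d^2 + d*(-17*y - 36) - 8*y^2 - 32*y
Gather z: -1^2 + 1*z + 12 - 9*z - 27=-8*z - 16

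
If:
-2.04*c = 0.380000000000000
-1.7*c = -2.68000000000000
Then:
No Solution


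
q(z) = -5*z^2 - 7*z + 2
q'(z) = -10*z - 7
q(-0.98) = 4.06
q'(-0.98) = 2.80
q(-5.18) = -95.90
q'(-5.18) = 44.80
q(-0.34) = 3.80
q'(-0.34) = -3.60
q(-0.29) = 3.61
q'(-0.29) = -4.10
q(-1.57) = 0.67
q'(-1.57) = 8.70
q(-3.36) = -30.93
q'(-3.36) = 26.60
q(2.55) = -48.36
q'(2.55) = -32.50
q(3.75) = -94.56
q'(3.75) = -44.50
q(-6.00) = -136.00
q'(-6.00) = 53.00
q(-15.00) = -1018.00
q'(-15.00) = 143.00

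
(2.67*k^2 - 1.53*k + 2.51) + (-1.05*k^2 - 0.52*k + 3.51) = 1.62*k^2 - 2.05*k + 6.02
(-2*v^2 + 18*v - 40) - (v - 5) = -2*v^2 + 17*v - 35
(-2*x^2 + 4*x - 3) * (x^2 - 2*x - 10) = -2*x^4 + 8*x^3 + 9*x^2 - 34*x + 30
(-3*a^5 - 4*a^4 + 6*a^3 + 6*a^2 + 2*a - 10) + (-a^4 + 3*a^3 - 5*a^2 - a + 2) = -3*a^5 - 5*a^4 + 9*a^3 + a^2 + a - 8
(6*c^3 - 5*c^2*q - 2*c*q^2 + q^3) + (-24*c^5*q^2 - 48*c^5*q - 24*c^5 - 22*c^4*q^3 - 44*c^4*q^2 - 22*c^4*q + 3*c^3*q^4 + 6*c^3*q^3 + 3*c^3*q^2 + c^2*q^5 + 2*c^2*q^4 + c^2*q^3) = -24*c^5*q^2 - 48*c^5*q - 24*c^5 - 22*c^4*q^3 - 44*c^4*q^2 - 22*c^4*q + 3*c^3*q^4 + 6*c^3*q^3 + 3*c^3*q^2 + 6*c^3 + c^2*q^5 + 2*c^2*q^4 + c^2*q^3 - 5*c^2*q - 2*c*q^2 + q^3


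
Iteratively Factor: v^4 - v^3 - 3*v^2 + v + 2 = (v + 1)*(v^3 - 2*v^2 - v + 2) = (v + 1)^2*(v^2 - 3*v + 2) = (v - 1)*(v + 1)^2*(v - 2)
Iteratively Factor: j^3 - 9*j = (j - 3)*(j^2 + 3*j) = (j - 3)*(j + 3)*(j)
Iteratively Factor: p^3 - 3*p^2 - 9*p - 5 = (p + 1)*(p^2 - 4*p - 5) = (p + 1)^2*(p - 5)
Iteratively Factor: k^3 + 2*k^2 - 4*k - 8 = (k - 2)*(k^2 + 4*k + 4) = (k - 2)*(k + 2)*(k + 2)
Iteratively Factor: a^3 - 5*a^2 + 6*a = (a)*(a^2 - 5*a + 6) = a*(a - 3)*(a - 2)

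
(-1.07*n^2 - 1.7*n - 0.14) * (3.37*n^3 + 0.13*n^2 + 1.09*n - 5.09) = -3.6059*n^5 - 5.8681*n^4 - 1.8591*n^3 + 3.5751*n^2 + 8.5004*n + 0.7126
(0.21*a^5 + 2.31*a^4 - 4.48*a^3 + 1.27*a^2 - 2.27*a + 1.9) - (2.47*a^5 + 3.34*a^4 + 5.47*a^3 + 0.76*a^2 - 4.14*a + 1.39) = -2.26*a^5 - 1.03*a^4 - 9.95*a^3 + 0.51*a^2 + 1.87*a + 0.51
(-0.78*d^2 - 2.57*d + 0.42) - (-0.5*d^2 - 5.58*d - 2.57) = -0.28*d^2 + 3.01*d + 2.99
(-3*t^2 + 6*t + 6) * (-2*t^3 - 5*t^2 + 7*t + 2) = 6*t^5 + 3*t^4 - 63*t^3 + 6*t^2 + 54*t + 12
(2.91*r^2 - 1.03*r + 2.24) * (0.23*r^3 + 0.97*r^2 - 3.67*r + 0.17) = 0.6693*r^5 + 2.5858*r^4 - 11.1636*r^3 + 6.4476*r^2 - 8.3959*r + 0.3808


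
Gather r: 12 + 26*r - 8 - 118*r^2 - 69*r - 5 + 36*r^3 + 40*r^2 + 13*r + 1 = 36*r^3 - 78*r^2 - 30*r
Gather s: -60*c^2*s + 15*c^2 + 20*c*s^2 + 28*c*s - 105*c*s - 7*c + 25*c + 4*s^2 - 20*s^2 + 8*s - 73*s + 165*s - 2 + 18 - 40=15*c^2 + 18*c + s^2*(20*c - 16) + s*(-60*c^2 - 77*c + 100) - 24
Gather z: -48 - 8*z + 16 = -8*z - 32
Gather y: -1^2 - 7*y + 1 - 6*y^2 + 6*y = -6*y^2 - y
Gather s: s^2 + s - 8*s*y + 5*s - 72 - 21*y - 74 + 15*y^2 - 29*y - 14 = s^2 + s*(6 - 8*y) + 15*y^2 - 50*y - 160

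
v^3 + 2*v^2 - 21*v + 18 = (v - 3)*(v - 1)*(v + 6)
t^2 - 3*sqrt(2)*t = t*(t - 3*sqrt(2))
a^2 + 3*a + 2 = (a + 1)*(a + 2)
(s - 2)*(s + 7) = s^2 + 5*s - 14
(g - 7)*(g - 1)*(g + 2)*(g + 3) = g^4 - 3*g^3 - 27*g^2 - 13*g + 42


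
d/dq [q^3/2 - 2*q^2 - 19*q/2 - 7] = 3*q^2/2 - 4*q - 19/2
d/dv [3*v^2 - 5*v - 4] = 6*v - 5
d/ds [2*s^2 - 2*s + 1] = 4*s - 2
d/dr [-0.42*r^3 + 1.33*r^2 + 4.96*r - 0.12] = -1.26*r^2 + 2.66*r + 4.96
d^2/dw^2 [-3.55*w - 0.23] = 0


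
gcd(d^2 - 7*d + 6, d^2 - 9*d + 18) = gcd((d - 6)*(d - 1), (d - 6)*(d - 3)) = d - 6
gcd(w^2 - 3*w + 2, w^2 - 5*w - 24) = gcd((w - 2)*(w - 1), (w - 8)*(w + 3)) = 1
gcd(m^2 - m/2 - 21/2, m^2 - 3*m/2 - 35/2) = 1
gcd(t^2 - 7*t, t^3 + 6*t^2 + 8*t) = t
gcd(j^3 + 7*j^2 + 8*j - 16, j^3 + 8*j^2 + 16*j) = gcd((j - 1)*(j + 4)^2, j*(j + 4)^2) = j^2 + 8*j + 16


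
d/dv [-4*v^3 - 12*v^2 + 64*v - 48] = -12*v^2 - 24*v + 64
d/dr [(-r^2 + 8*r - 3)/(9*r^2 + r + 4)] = (-73*r^2 + 46*r + 35)/(81*r^4 + 18*r^3 + 73*r^2 + 8*r + 16)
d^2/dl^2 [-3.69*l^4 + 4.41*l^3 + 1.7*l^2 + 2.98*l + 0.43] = -44.28*l^2 + 26.46*l + 3.4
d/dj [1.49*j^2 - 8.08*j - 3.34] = 2.98*j - 8.08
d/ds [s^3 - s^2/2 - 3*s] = 3*s^2 - s - 3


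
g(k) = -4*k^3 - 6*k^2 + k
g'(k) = -12*k^2 - 12*k + 1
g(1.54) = -27.30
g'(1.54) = -45.94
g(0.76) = -4.46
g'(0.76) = -15.05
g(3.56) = -252.95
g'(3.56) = -193.80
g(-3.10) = 58.40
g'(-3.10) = -77.12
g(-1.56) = -0.98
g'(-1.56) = -9.48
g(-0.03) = -0.04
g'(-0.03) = 1.35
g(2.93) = -149.19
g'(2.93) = -137.18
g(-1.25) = -2.81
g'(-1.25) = -2.75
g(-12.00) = 6036.00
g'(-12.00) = -1583.00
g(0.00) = 0.00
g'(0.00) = 1.00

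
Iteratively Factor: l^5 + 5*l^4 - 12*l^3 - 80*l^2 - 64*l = (l - 4)*(l^4 + 9*l^3 + 24*l^2 + 16*l) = (l - 4)*(l + 1)*(l^3 + 8*l^2 + 16*l) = l*(l - 4)*(l + 1)*(l^2 + 8*l + 16) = l*(l - 4)*(l + 1)*(l + 4)*(l + 4)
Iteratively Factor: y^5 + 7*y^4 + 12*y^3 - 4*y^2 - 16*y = (y + 2)*(y^4 + 5*y^3 + 2*y^2 - 8*y) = (y + 2)^2*(y^3 + 3*y^2 - 4*y) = (y - 1)*(y + 2)^2*(y^2 + 4*y) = (y - 1)*(y + 2)^2*(y + 4)*(y)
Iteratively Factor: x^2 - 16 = (x - 4)*(x + 4)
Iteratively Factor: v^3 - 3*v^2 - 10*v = (v - 5)*(v^2 + 2*v) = v*(v - 5)*(v + 2)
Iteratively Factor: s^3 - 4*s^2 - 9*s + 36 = (s - 3)*(s^2 - s - 12) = (s - 3)*(s + 3)*(s - 4)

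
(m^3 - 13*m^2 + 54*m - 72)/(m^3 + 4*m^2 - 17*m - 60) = (m^2 - 9*m + 18)/(m^2 + 8*m + 15)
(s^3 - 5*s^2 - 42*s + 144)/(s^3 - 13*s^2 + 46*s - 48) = (s + 6)/(s - 2)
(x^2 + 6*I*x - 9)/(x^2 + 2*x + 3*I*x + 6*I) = (x + 3*I)/(x + 2)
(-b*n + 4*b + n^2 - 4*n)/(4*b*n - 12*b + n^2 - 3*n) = (-b*n + 4*b + n^2 - 4*n)/(4*b*n - 12*b + n^2 - 3*n)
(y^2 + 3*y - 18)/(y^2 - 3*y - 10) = (-y^2 - 3*y + 18)/(-y^2 + 3*y + 10)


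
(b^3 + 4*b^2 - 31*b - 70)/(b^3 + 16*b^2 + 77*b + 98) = (b - 5)/(b + 7)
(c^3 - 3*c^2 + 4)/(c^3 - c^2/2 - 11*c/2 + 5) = 2*(c^2 - c - 2)/(2*c^2 + 3*c - 5)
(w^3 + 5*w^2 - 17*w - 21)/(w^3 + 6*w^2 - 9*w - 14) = (w - 3)/(w - 2)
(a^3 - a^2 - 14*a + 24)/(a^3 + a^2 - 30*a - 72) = (a^2 - 5*a + 6)/(a^2 - 3*a - 18)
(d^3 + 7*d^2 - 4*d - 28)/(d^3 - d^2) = (d^3 + 7*d^2 - 4*d - 28)/(d^2*(d - 1))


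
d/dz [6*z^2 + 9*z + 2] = 12*z + 9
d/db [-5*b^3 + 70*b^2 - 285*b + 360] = -15*b^2 + 140*b - 285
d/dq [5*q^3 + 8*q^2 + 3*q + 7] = 15*q^2 + 16*q + 3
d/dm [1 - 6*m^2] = -12*m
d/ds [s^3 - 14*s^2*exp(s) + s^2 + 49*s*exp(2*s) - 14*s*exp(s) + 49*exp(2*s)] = -14*s^2*exp(s) + 3*s^2 + 98*s*exp(2*s) - 42*s*exp(s) + 2*s + 147*exp(2*s) - 14*exp(s)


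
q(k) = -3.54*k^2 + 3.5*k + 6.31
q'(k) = 3.5 - 7.08*k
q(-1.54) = -7.48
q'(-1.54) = 14.40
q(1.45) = 3.94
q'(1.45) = -6.77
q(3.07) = -16.31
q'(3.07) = -18.24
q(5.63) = -86.19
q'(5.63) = -36.36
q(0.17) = 6.80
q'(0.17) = 2.30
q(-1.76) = -10.82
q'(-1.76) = 15.96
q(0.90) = 6.59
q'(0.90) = -2.87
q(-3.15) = -39.84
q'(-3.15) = 25.80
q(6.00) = -100.13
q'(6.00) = -38.98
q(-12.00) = -545.45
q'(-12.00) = 88.46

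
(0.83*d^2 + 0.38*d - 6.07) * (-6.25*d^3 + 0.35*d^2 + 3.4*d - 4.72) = -5.1875*d^5 - 2.0845*d^4 + 40.8925*d^3 - 4.7501*d^2 - 22.4316*d + 28.6504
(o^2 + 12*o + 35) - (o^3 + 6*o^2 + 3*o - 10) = -o^3 - 5*o^2 + 9*o + 45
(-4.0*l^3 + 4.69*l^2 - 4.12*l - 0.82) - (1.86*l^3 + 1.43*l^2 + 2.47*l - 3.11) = -5.86*l^3 + 3.26*l^2 - 6.59*l + 2.29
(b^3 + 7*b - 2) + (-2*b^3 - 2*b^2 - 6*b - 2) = -b^3 - 2*b^2 + b - 4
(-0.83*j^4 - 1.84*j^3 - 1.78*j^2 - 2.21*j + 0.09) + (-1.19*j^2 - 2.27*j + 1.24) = -0.83*j^4 - 1.84*j^3 - 2.97*j^2 - 4.48*j + 1.33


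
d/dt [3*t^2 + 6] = 6*t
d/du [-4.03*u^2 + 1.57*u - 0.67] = 1.57 - 8.06*u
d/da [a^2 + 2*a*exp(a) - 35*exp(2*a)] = 2*a*exp(a) + 2*a - 70*exp(2*a) + 2*exp(a)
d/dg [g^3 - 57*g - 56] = 3*g^2 - 57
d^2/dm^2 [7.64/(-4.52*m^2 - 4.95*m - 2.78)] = (312.176512*m^2 + 341.87472*m - 7.64*(9.04*m + 4.95)*(18.08*m + 9.9) + 192.002368)/(4.52*m^2 + 4.95*m + 2.78)^3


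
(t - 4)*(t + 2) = t^2 - 2*t - 8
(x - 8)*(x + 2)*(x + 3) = x^3 - 3*x^2 - 34*x - 48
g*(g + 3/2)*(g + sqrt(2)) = g^3 + sqrt(2)*g^2 + 3*g^2/2 + 3*sqrt(2)*g/2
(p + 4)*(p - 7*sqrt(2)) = p^2 - 7*sqrt(2)*p + 4*p - 28*sqrt(2)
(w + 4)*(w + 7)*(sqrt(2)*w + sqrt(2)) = sqrt(2)*w^3 + 12*sqrt(2)*w^2 + 39*sqrt(2)*w + 28*sqrt(2)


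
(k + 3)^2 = k^2 + 6*k + 9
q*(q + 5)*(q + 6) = q^3 + 11*q^2 + 30*q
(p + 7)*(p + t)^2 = p^3 + 2*p^2*t + 7*p^2 + p*t^2 + 14*p*t + 7*t^2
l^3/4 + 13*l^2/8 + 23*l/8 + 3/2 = (l/4 + 1)*(l + 1)*(l + 3/2)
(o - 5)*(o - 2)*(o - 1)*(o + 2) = o^4 - 6*o^3 + o^2 + 24*o - 20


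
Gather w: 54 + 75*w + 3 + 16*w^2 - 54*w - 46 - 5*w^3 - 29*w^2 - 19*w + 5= -5*w^3 - 13*w^2 + 2*w + 16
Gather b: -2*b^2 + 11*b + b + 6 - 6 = -2*b^2 + 12*b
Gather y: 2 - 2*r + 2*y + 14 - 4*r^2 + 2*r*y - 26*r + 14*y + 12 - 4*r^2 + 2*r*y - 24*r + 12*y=-8*r^2 - 52*r + y*(4*r + 28) + 28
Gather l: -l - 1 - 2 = -l - 3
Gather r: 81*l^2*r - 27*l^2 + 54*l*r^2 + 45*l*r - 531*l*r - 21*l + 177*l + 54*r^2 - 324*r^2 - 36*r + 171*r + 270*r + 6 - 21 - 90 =-27*l^2 + 156*l + r^2*(54*l - 270) + r*(81*l^2 - 486*l + 405) - 105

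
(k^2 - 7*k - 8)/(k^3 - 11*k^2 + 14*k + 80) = (k + 1)/(k^2 - 3*k - 10)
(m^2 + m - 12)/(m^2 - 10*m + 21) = (m + 4)/(m - 7)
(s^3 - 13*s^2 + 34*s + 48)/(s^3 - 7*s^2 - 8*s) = (s - 6)/s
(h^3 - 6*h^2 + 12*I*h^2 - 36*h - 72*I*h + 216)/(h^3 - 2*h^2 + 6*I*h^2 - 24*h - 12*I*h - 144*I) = (h + 6*I)/(h + 4)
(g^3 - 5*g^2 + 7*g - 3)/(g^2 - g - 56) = (-g^3 + 5*g^2 - 7*g + 3)/(-g^2 + g + 56)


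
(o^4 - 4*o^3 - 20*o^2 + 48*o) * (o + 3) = o^5 - o^4 - 32*o^3 - 12*o^2 + 144*o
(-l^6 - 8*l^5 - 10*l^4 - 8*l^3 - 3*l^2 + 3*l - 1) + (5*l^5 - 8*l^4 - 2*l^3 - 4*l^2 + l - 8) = -l^6 - 3*l^5 - 18*l^4 - 10*l^3 - 7*l^2 + 4*l - 9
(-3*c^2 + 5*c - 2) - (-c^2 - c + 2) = -2*c^2 + 6*c - 4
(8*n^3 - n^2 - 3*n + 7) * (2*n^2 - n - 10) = 16*n^5 - 10*n^4 - 85*n^3 + 27*n^2 + 23*n - 70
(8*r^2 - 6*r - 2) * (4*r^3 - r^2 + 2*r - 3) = 32*r^5 - 32*r^4 + 14*r^3 - 34*r^2 + 14*r + 6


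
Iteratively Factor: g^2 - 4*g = (g)*(g - 4)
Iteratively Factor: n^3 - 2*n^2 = (n)*(n^2 - 2*n) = n^2*(n - 2)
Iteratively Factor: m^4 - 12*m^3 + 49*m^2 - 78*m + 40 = (m - 4)*(m^3 - 8*m^2 + 17*m - 10) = (m - 5)*(m - 4)*(m^2 - 3*m + 2) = (m - 5)*(m - 4)*(m - 1)*(m - 2)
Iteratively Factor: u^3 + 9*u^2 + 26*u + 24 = (u + 2)*(u^2 + 7*u + 12) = (u + 2)*(u + 3)*(u + 4)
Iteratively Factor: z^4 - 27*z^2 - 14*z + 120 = (z - 2)*(z^3 + 2*z^2 - 23*z - 60) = (z - 5)*(z - 2)*(z^2 + 7*z + 12) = (z - 5)*(z - 2)*(z + 3)*(z + 4)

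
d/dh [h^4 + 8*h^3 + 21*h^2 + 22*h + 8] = 4*h^3 + 24*h^2 + 42*h + 22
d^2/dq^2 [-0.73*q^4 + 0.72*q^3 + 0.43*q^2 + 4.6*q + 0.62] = -8.76*q^2 + 4.32*q + 0.86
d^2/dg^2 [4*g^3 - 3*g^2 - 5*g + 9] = 24*g - 6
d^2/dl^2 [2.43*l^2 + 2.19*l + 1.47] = 4.86000000000000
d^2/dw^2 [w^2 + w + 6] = 2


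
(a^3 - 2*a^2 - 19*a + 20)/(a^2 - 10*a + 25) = (a^2 + 3*a - 4)/(a - 5)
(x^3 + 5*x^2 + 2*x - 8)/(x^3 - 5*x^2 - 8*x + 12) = (x + 4)/(x - 6)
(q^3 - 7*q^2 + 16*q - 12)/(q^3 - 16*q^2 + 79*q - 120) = (q^2 - 4*q + 4)/(q^2 - 13*q + 40)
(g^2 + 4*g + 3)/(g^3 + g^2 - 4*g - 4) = (g + 3)/(g^2 - 4)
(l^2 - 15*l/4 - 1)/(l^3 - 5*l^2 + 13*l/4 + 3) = (4*l + 1)/(4*l^2 - 4*l - 3)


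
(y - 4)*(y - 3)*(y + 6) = y^3 - y^2 - 30*y + 72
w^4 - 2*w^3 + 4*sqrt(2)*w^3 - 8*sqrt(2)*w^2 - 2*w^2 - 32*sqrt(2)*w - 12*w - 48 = (w - 4)*(w + 2)*(w + sqrt(2))*(w + 3*sqrt(2))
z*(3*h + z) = 3*h*z + z^2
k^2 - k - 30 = (k - 6)*(k + 5)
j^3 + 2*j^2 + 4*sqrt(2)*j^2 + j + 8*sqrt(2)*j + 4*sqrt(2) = (j + 1)^2*(j + 4*sqrt(2))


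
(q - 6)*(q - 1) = q^2 - 7*q + 6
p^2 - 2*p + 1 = (p - 1)^2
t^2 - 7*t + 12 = (t - 4)*(t - 3)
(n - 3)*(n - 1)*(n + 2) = n^3 - 2*n^2 - 5*n + 6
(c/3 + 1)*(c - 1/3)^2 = c^3/3 + 7*c^2/9 - 17*c/27 + 1/9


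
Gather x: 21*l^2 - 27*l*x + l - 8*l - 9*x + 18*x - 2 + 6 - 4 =21*l^2 - 7*l + x*(9 - 27*l)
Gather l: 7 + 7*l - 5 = 7*l + 2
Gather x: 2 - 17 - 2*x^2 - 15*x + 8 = -2*x^2 - 15*x - 7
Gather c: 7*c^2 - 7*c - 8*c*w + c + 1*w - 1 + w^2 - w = 7*c^2 + c*(-8*w - 6) + w^2 - 1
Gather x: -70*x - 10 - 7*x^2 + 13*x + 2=-7*x^2 - 57*x - 8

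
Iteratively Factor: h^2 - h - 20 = (h + 4)*(h - 5)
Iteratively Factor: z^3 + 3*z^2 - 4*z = (z - 1)*(z^2 + 4*z) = (z - 1)*(z + 4)*(z)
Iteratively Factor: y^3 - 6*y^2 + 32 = (y + 2)*(y^2 - 8*y + 16) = (y - 4)*(y + 2)*(y - 4)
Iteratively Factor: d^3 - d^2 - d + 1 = (d + 1)*(d^2 - 2*d + 1) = (d - 1)*(d + 1)*(d - 1)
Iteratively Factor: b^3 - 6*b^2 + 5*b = (b)*(b^2 - 6*b + 5) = b*(b - 1)*(b - 5)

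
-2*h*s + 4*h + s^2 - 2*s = (-2*h + s)*(s - 2)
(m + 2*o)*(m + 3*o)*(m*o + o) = m^3*o + 5*m^2*o^2 + m^2*o + 6*m*o^3 + 5*m*o^2 + 6*o^3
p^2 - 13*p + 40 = (p - 8)*(p - 5)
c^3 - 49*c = c*(c - 7)*(c + 7)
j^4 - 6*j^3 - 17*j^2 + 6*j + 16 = (j - 8)*(j - 1)*(j + 1)*(j + 2)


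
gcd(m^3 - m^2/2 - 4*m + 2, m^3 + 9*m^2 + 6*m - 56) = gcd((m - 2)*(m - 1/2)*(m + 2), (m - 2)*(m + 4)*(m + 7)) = m - 2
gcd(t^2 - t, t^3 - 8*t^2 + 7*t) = t^2 - t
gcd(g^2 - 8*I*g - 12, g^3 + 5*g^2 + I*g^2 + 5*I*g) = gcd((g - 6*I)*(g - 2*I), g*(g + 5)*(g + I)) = 1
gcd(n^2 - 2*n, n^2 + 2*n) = n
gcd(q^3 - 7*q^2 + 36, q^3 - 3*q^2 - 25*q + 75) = q - 3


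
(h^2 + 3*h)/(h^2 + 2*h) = (h + 3)/(h + 2)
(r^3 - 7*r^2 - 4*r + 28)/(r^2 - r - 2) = (r^2 - 5*r - 14)/(r + 1)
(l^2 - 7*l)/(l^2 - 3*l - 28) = l/(l + 4)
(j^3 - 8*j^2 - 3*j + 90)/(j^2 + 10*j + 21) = (j^2 - 11*j + 30)/(j + 7)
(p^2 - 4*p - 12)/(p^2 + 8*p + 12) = (p - 6)/(p + 6)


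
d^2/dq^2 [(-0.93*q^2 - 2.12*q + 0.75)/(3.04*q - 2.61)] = (7.105427357601e-15*q^2 + 7.105427357601e-15*q - 32.449962)/(28.094464*q^3 - 72.361728*q^2 + 62.126352*q - 17.779581)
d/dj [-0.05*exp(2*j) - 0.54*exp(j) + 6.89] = (-0.1*exp(j) - 0.54)*exp(j)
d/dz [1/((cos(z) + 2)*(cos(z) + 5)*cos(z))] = (3*sin(z) + 10*sin(z)/cos(z)^2 + 14*tan(z))/((cos(z) + 2)^2*(cos(z) + 5)^2)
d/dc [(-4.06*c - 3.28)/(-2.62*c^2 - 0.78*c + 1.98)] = (10.6372*c^2 + 3.1668*c - (4.06*c + 3.28)*(5.24*c + 0.78) - 8.0388)/(2.62*c^2 + 0.78*c - 1.98)^2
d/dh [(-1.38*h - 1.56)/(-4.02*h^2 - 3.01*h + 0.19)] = (5.5476*h^2 + 4.1538*h - (1.38*h + 1.56)*(8.04*h + 3.01) - 0.2622)/(4.02*h^2 + 3.01*h - 0.19)^2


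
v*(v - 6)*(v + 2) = v^3 - 4*v^2 - 12*v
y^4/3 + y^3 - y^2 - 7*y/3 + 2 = (y/3 + 1)*(y - 1)^2*(y + 2)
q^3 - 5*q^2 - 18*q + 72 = (q - 6)*(q - 3)*(q + 4)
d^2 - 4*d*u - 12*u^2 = (d - 6*u)*(d + 2*u)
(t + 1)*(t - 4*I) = t^2 + t - 4*I*t - 4*I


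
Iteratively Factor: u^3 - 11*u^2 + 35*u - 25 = (u - 5)*(u^2 - 6*u + 5) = (u - 5)*(u - 1)*(u - 5)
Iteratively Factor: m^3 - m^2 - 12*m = (m)*(m^2 - m - 12) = m*(m + 3)*(m - 4)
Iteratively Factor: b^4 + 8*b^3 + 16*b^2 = (b)*(b^3 + 8*b^2 + 16*b) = b*(b + 4)*(b^2 + 4*b) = b^2*(b + 4)*(b + 4)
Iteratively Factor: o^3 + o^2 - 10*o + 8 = (o - 1)*(o^2 + 2*o - 8) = (o - 1)*(o + 4)*(o - 2)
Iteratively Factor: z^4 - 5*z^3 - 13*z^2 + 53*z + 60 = (z + 3)*(z^3 - 8*z^2 + 11*z + 20) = (z - 4)*(z + 3)*(z^2 - 4*z - 5) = (z - 5)*(z - 4)*(z + 3)*(z + 1)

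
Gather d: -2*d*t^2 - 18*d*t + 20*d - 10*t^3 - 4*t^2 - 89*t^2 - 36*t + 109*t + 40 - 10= d*(-2*t^2 - 18*t + 20) - 10*t^3 - 93*t^2 + 73*t + 30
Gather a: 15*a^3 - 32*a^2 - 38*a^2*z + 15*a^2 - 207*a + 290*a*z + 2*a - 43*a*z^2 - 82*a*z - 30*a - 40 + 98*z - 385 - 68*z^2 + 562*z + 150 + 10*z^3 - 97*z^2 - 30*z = 15*a^3 + a^2*(-38*z - 17) + a*(-43*z^2 + 208*z - 235) + 10*z^3 - 165*z^2 + 630*z - 275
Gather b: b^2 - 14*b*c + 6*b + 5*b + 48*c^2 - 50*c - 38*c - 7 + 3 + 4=b^2 + b*(11 - 14*c) + 48*c^2 - 88*c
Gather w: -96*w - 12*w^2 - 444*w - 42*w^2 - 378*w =-54*w^2 - 918*w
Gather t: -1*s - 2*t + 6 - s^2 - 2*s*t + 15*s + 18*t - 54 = -s^2 + 14*s + t*(16 - 2*s) - 48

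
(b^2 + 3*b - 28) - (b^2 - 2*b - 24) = 5*b - 4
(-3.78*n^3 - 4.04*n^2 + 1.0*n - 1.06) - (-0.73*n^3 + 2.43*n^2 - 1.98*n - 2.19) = -3.05*n^3 - 6.47*n^2 + 2.98*n + 1.13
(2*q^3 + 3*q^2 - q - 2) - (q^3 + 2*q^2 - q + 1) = q^3 + q^2 - 3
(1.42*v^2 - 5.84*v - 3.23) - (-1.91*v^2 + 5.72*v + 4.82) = 3.33*v^2 - 11.56*v - 8.05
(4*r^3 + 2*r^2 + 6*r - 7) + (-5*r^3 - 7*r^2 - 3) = -r^3 - 5*r^2 + 6*r - 10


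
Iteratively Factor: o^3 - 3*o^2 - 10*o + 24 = (o - 4)*(o^2 + o - 6) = (o - 4)*(o + 3)*(o - 2)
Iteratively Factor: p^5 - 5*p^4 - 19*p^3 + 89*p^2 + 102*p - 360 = (p - 5)*(p^4 - 19*p^2 - 6*p + 72) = (p - 5)*(p + 3)*(p^3 - 3*p^2 - 10*p + 24) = (p - 5)*(p + 3)^2*(p^2 - 6*p + 8) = (p - 5)*(p - 4)*(p + 3)^2*(p - 2)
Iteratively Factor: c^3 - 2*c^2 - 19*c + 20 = (c - 5)*(c^2 + 3*c - 4) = (c - 5)*(c + 4)*(c - 1)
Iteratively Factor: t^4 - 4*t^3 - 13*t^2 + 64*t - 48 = (t + 4)*(t^3 - 8*t^2 + 19*t - 12) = (t - 4)*(t + 4)*(t^2 - 4*t + 3) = (t - 4)*(t - 1)*(t + 4)*(t - 3)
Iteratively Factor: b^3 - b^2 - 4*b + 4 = (b - 1)*(b^2 - 4) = (b - 1)*(b + 2)*(b - 2)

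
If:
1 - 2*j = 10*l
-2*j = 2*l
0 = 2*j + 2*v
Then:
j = -1/8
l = 1/8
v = 1/8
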